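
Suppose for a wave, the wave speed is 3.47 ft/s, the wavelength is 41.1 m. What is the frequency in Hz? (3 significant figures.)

Solving v = f·λ for f: f = v/λ.
v = 3.47 ft/s = 1.058 m/s; λ = 41.1 m.
f = 0.02573 Hz

0.0257 Hz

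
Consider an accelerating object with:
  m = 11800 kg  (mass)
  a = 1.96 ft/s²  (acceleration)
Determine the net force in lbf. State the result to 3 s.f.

1580 lbf

Directly: F = m·a.
m = 11800 kg; a = 1.96 ft/s² = 0.5974 m/s².
F = 7049 N  (the unit combination reduces to kg·m/s² = N)
7049 N × (1 lbf / 4.448 N) = 1585 lbf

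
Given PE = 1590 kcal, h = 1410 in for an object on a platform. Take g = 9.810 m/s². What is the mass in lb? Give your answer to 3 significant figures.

Solving PE = m·g·h for m: m = PE/(g·h).
PE = 1590 kcal = 6.653×10^6 J; h = 1410 in = 35.81 m; g = 9.810 m/s².
m = 18935 kg
18935 kg × (1 lb / 0.4536 kg) = 41745 lb

41700 lb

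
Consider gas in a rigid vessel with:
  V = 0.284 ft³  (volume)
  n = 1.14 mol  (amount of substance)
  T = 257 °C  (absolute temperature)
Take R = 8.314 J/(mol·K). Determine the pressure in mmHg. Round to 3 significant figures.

4690 mmHg

P is given directly by: P = nRT/V.
V = 0.284 ft³ = 0.008042 m³; n = 1.14 mol; T = 257 °C = 530.1 K; R = 8.314 J/(mol·K).
P = 6.248×10^5 Pa
6.248×10^5 Pa × (1 mmHg / 133.3 Pa) = 4686 mmHg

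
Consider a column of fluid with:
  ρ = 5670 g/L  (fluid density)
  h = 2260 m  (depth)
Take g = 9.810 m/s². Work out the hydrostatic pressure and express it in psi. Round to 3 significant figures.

18200 psi

Directly: P = ρgh.
ρ = 5670 g/L = 5670 kg/m³; h = 2260 m; g = 9.810 m/s².
P = 1.257×10^8 Pa  (the unit combination reduces to kg/(m·s²) = Pa)
1.257×10^8 Pa × (1 psi / 6895 Pa) = 18232 psi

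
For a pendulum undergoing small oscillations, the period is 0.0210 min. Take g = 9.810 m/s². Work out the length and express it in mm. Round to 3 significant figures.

395 mm

Rearranging T = 2π√(L/g) for L: L = g·(T/2π)².
T = 0.0210 min = 1.260 s; g = 9.810 m/s².
L = 0.3945 m
0.3945 m × (1 mm / 0.001000 m) = 394.5 mm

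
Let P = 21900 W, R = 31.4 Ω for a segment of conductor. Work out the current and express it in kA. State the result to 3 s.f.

Rearranging: I = √(P/R).
P = 21900 W; R = 31.4 Ω.
I = 26.41 A
26.41 A × (1 kA / 1000 A) = 0.02641 kA

0.0264 kA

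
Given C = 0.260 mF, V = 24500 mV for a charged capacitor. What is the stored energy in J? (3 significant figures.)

Directly: E = ½CV².
C = 0.260 mF = 2.600×10^-4 F; V = 24500 mV = 24.50 V.
E = 0.07803 J  (the unit combination reduces to kg·m²/s² = J)

0.0780 J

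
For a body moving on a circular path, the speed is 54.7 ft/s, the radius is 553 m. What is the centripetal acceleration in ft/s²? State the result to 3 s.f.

1.65 ft/s²

Directly: a = v²/r.
v = 54.7 ft/s = 16.67 m/s; r = 553 m.
a = 0.5027 m/s²
0.5027 m/s² × (1 ft/s² / 0.3048 m/s²) = 1.649 ft/s²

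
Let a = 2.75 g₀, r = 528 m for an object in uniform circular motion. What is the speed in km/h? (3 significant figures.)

Rearranging: v = √(a·r).
a = 2.75 g₀ = 26.97 m/s²; r = 528 m.
v = 119.3 m/s
119.3 m/s × (1 km/h / 0.2778 m/s) = 429.6 km/h

430 km/h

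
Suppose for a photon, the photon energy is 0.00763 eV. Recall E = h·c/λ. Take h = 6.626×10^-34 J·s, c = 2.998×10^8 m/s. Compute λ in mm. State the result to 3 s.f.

Rearranging: λ = hc/E.
E = 0.00763 eV = 1.222×10^-21 J; h = 6.626×10^-34 J·s; c = 2.998×10^8 m/s.
λ = 1.625×10^-4 m
1.625×10^-4 m × (1 mm / 0.001000 m) = 0.1625 mm

0.162 mm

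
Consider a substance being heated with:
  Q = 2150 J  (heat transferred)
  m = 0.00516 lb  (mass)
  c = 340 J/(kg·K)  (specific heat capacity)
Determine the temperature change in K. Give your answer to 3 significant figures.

2700 K

Rearranging: ΔT = Q/(m·c).
Q = 2150 J; m = 0.00516 lb = 0.002341 kg; c = 340 J/(kg·K).
ΔT = 2702 K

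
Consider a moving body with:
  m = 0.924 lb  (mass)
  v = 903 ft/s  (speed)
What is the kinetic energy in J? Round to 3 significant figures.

15900 J

Directly: KE = ½mv².
m = 0.924 lb = 0.4191 kg; v = 903 ft/s = 275.2 m/s.
KE = 15875 J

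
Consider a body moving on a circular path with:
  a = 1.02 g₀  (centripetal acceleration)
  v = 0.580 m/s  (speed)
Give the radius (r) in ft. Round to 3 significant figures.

0.110 ft

Solving a = v²/r for r: r = v²/a.
a = 1.02 g₀ = 10.00 m/s²; v = 0.580 m/s.
r = 0.03363 m
0.03363 m × (1 ft / 0.3048 m) = 0.1103 ft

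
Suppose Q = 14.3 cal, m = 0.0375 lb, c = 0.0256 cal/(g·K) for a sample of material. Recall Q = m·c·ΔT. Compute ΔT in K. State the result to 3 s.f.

Rearranging: ΔT = Q/(m·c).
Q = 14.3 cal = 59.83 J; m = 0.0375 lb = 0.01701 kg; c = 0.0256 cal/(g·K) = 107.1 J/(kg·K).
ΔT = 32.84 K

32.8 K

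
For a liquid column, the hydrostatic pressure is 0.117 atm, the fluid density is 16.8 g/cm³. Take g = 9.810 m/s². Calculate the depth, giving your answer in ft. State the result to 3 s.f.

0.236 ft

Rearranging: h = P/(ρ·g).
P = 0.117 atm = 11855 Pa; ρ = 16.8 g/cm³ = 16800 kg/m³; g = 9.810 m/s².
h = 0.07193 m
0.07193 m × (1 ft / 0.3048 m) = 0.2360 ft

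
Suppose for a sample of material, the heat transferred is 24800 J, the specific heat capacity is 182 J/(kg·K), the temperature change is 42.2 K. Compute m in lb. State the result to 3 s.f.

7.12 lb

Rearranging Q = m·c·ΔT for m: m = Q/(c·ΔT).
Q = 24800 J; c = 182 J/(kg·K); ΔT = 42.2 K.
m = 3.229 kg
3.229 kg × (1 lb / 0.4536 kg) = 7.119 lb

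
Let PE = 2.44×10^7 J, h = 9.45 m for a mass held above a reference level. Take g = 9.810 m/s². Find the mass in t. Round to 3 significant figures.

263 t

Rearranging PE = m·g·h for m: m = PE/(g·h).
PE = 2.44×10^7 J; h = 9.45 m; g = 9.810 m/s².
m = 2.632×10^5 kg
2.632×10^5 kg × (1 t / 1000 kg) = 263.2 t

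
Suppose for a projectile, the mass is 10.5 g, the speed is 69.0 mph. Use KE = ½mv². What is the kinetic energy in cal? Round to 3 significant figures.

1.19 cal

Directly: KE = ½mv².
m = 10.5 g = 0.01050 kg; v = 69.0 mph = 30.85 m/s.
KE = 4.995 J  (the unit combination reduces to kg·m²/s² = J)
4.995 J × (1 cal / 4.184 J) = 1.194 cal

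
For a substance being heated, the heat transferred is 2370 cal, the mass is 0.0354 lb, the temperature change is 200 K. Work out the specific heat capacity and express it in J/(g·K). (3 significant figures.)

Rearranging Q = m·c·ΔT for c: c = Q/(m·ΔT).
Q = 2370 cal = 9916 J; m = 0.0354 lb = 0.01606 kg; ΔT = 200 K.
c = 3088 J/(kg·K)
3088 J/(kg·K) × (1 J/(g·K) / 1000 J/(kg·K)) = 3.088 J/(g·K)

3.09 J/(g·K)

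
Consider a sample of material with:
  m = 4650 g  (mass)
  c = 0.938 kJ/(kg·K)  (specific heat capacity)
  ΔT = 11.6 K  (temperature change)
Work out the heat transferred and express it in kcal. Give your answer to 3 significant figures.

Q is given directly by: Q = mcΔT.
m = 4650 g = 4.650 kg; c = 0.938 kJ/(kg·K) = 938.0 J/(kg·K); ΔT = 11.6 K.
Q = 50596 J
50596 J × (1 kcal / 4184 J) = 12.09 kcal

12.1 kcal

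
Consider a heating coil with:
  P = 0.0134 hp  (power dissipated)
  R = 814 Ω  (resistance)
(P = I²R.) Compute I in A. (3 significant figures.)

0.111 A

Rearranging: I = √(P/R).
P = 0.0134 hp = 9.992 W; R = 814 Ω.
I = 0.1108 A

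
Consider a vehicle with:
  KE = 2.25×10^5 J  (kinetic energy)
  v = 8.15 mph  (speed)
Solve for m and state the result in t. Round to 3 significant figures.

33.9 t

Solving KE = ½mv² for m: m = 2·KE/v².
KE = 2.25×10^5 J; v = 8.15 mph = 3.643 m/s.
m = 33900 kg
33900 kg × (1 t / 1000 kg) = 33.90 t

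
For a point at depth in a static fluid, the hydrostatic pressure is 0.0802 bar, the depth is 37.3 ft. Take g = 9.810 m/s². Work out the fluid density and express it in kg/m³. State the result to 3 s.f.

Rearranging P = ρ·g·h for ρ: ρ = P/(g·h).
P = 0.0802 bar = 8020 Pa; h = 37.3 ft = 11.37 m; g = 9.810 m/s².
ρ = 71.91 kg/m³

71.9 kg/m³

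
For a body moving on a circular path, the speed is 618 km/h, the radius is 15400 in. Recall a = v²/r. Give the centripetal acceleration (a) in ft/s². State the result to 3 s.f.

247 ft/s²

a is given directly by: a = v²/r.
v = 618 km/h = 171.7 m/s; r = 15400 in = 391.2 m.
a = 75.34 m/s²
75.34 m/s² × (1 ft/s² / 0.3048 m/s²) = 247.2 ft/s²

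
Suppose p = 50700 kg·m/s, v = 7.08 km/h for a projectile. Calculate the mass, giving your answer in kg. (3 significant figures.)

25800 kg

Rearranging p = m·v for m: m = p/v.
p = 50700 kg·m/s; v = 7.08 km/h = 1.967 m/s.
m = 25780 kg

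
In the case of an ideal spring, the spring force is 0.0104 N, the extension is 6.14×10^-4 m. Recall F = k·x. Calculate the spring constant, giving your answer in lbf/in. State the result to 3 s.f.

Rearranging: k = F/x.
F = 0.0104 N; x = 6.14×10^-4 m.
k = 16.94 N/m
16.94 N/m × (1 lbf/in / 175.1 N/m) = 0.09672 lbf/in

0.0967 lbf/in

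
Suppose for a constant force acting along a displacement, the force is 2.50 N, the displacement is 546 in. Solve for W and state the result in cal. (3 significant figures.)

W is given directly by: W = F·d.
F = 2.50 N; d = 546 in = 13.87 m.
W = 34.67 J
34.67 J × (1 cal / 4.184 J) = 8.287 cal

8.29 cal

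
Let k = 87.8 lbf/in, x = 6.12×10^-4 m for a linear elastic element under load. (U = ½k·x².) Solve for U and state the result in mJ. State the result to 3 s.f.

Directly: U = ½kx².
k = 87.8 lbf/in = 15376 N/m; x = 6.12×10^-4 m.
U = 0.002880 J
0.002880 J × (1 mJ / 0.001000 J) = 2.880 mJ

2.88 mJ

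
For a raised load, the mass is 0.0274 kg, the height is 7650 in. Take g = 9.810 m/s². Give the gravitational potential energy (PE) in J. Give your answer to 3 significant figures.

52.2 J

Directly: PE = mgh.
m = 0.0274 kg; h = 7650 in = 194.3 m; g = 9.810 m/s².
PE = 52.23 J  (the unit combination reduces to kg·m²/s² = J)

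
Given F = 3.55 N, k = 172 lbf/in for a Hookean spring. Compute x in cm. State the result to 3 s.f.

0.0118 cm

From Hooke's law: x = F/k.
F = 3.55 N; k = 172 lbf/in = 30122 N/m.
x = 1.179×10^-4 m
1.179×10^-4 m × (1 cm / 0.01000 m) = 0.01179 cm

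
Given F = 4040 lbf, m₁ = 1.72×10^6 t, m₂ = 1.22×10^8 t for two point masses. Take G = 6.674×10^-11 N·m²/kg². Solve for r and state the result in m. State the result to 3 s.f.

883 m

Rearranging: r = √(G·m₁m₂/F).
F = 4040 lbf = 17971 N; m₁ = 1.72×10^6 t = 1.720×10^9 kg; m₂ = 1.22×10^8 t = 1.220×10^11 kg; G = 6.674×10^-11 N·m²/kg².
r = 882.8 m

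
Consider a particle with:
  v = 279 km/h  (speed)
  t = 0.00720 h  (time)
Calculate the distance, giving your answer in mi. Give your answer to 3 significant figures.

1.25 mi

Solving v = d/t for d: d = v·t.
v = 279 km/h = 77.50 m/s; t = 0.00720 h = 25.92 s.
d = 2009 m
2009 m × (1 mi / 1609 m) = 1.248 mi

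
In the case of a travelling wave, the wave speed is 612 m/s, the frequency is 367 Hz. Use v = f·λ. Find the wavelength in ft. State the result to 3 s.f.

Rearranging: λ = v/f.
v = 612 m/s; f = 367 Hz.
λ = 1.668 m
1.668 m × (1 ft / 0.3048 m) = 5.471 ft

5.47 ft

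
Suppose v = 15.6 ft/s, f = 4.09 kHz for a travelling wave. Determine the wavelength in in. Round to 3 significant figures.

Rearranging v = f·λ for λ: λ = v/f.
v = 15.6 ft/s = 4.755 m/s; f = 4.09 kHz = 4090 Hz.
λ = 0.001163 m
0.001163 m × (1 in / 0.02540 m) = 0.04577 in

0.0458 in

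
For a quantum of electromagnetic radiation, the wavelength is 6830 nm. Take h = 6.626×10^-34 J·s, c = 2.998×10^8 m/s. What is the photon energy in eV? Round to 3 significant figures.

Directly: E = hc/λ.
λ = 6830 nm = 6.830×10^-6 m; h = 6.626×10^-34 J·s; c = 2.998×10^8 m/s.
E = 2.908×10^-20 J
2.908×10^-20 J × (1 eV / 1.602×10^-19 J) = 0.1815 eV

0.182 eV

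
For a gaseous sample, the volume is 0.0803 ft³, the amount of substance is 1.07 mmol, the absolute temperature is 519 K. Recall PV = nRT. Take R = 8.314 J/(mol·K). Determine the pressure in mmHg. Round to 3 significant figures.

Directly: P = nRT/V.
V = 0.0803 ft³ = 0.002274 m³; n = 1.07 mmol = 0.001070 mol; T = 519 K; R = 8.314 J/(mol·K).
P = 2030 Pa
2030 Pa × (1 mmHg / 133.3 Pa) = 15.23 mmHg

15.2 mmHg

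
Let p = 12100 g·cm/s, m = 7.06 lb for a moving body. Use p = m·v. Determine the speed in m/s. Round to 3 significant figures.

0.0378 m/s

Rearranging: v = p/m.
p = 12100 g·cm/s = 0.1210 kg·m/s; m = 7.06 lb = 3.202 kg.
v = 0.03778 m/s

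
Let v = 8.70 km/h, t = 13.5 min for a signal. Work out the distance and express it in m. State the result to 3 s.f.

1960 m

Rearranging v = d/t for d: d = v·t.
v = 8.70 km/h = 2.417 m/s; t = 13.5 min = 810.0 s.
d = 1957 m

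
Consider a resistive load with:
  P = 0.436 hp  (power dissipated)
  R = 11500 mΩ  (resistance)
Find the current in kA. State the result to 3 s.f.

0.00532 kA

Solving P = I²R for I: I = √(P/R).
P = 0.436 hp = 325.1 W; R = 11500 mΩ = 11.50 Ω.
I = 5.317 A
5.317 A × (1 kA / 1000 A) = 0.005317 kA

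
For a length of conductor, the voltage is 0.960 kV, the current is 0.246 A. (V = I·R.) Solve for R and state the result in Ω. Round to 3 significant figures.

Solving V = I·R for R: R = V/I.
V = 0.960 kV = 960.0 V; I = 0.246 A.
R = 3902 Ω

3900 Ω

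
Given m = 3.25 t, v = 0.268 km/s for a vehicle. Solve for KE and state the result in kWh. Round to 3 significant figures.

KE is given directly by: KE = ½mv².
m = 3.25 t = 3250 kg; v = 0.268 km/s = 268.0 m/s.
KE = 1.167×10^8 J
1.167×10^8 J × (1 kWh / 3.600×10^6 J) = 32.42 kWh

32.4 kWh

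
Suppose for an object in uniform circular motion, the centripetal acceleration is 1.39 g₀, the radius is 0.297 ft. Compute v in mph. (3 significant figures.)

2.48 mph

Rearranging: v = √(a·r).
a = 1.39 g₀ = 13.63 m/s²; r = 0.297 ft = 0.09053 m.
v = 1.111 m/s
1.111 m/s × (1 mph / 0.4470 m/s) = 2.485 mph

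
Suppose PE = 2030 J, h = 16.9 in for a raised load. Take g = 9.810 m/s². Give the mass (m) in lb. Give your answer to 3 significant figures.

1060 lb

Solving PE = m·g·h for m: m = PE/(g·h).
PE = 2030 J; h = 16.9 in = 0.4293 m; g = 9.810 m/s².
m = 482.1 kg
482.1 kg × (1 lb / 0.4536 kg) = 1063 lb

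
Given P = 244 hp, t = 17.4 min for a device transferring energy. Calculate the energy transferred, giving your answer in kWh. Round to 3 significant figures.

52.8 kWh

Rearranging: W = P·t.
P = 244 hp = 1.820×10^5 W; t = 17.4 min = 1044 s.
W = 1.900×10^8 J  (the unit combination reduces to kg·m²/s² = J)
1.900×10^8 J × (1 kWh / 3.600×10^6 J) = 52.77 kWh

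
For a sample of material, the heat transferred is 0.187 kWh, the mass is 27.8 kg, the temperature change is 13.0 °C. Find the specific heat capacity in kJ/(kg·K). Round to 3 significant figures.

1.86 kJ/(kg·K)

Rearranging: c = Q/(m·ΔT).
Q = 0.187 kWh = 6.732×10^5 J; m = 27.8 kg; ΔT = 13.0 °C = 13.00 K.
c = 1863 J/(kg·K)
1863 J/(kg·K) × (1 kJ/(kg·K) / 1000 J/(kg·K)) = 1.863 kJ/(kg·K)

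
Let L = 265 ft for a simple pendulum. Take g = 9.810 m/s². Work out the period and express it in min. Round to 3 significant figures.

0.300 min

Directly: T = 2π√(L/g).
L = 265 ft = 80.77 m; g = 9.810 m/s².
T = 18.03 s
18.03 s × (1 min / 60.00 s) = 0.3005 min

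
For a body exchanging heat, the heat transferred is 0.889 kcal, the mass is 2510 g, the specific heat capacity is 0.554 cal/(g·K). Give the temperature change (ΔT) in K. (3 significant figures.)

Solving Q = m·c·ΔT for ΔT: ΔT = Q/(m·c).
Q = 0.889 kcal = 3720 J; m = 2510 g = 2.510 kg; c = 0.554 cal/(g·K) = 2318 J/(kg·K).
ΔT = 0.6393 K

0.639 K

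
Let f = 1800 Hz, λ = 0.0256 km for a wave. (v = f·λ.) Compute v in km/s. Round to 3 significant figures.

46.1 km/s

Directly: v = fλ.
f = 1800 Hz; λ = 0.0256 km = 25.60 m.
v = 46080 m/s
46080 m/s × (1 km/s / 1000 m/s) = 46.08 km/s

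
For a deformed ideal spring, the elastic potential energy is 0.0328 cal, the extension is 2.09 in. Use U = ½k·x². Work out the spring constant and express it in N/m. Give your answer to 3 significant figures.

Rearranging U = ½k·x² for k: k = 2U/x².
U = 0.0328 cal = 0.1372 J; x = 2.09 in = 0.05309 m.
k = 97.39 N/m

97.4 N/m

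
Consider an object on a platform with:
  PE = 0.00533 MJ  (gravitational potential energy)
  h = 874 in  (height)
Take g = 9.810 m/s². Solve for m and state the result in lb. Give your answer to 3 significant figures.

Solving PE = m·g·h for m: m = PE/(g·h).
PE = 0.00533 MJ = 5330 J; h = 874 in = 22.20 m; g = 9.810 m/s².
m = 24.47 kg
24.47 kg × (1 lb / 0.4536 kg) = 53.96 lb

54.0 lb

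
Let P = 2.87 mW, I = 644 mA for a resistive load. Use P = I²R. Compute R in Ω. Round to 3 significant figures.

Rearranging P = I²R for R: R = P/I².
P = 2.87 mW = 0.002870 W; I = 644 mA = 0.6440 A.
R = 0.006920 Ω

0.00692 Ω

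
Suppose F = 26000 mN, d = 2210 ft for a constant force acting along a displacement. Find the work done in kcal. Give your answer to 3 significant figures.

Directly: W = F·d.
F = 26000 mN = 26.00 N; d = 2210 ft = 673.6 m.
W = 17514 J
17514 J × (1 kcal / 4184 J) = 4.186 kcal

4.19 kcal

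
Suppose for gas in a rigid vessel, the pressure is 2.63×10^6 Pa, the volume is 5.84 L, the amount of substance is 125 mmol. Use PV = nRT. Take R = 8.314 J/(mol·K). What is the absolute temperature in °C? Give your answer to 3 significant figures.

14500 °C

Rearranging PV = nRT for T: T = PV/(nR).
P = 2.63×10^6 Pa; V = 5.84 L = 0.005840 m³; n = 125 mmol = 0.1250 mol; R = 8.314 J/(mol·K).
T = 14779 K
14779 K − 273.15 = 14506 °C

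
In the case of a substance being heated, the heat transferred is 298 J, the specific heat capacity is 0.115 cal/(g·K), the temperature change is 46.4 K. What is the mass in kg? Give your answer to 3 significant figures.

Rearranging Q = m·c·ΔT for m: m = Q/(c·ΔT).
Q = 298 J; c = 0.115 cal/(g·K) = 481.2 J/(kg·K); ΔT = 46.4 K.
m = 0.01335 kg

0.0133 kg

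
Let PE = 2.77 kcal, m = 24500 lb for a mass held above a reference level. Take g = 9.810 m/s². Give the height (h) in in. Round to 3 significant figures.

4.19 in

Rearranging: h = PE/(m·g).
PE = 2.77 kcal = 11590 J; m = 24500 lb = 11113 kg; g = 9.810 m/s².
h = 0.1063 m
0.1063 m × (1 in / 0.02540 m) = 4.185 in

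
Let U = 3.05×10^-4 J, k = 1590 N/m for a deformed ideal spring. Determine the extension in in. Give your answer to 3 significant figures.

Solving U = ½k·x² for x: x = √(2U/k).
U = 3.05×10^-4 J; k = 1590 N/m.
x = 6.194×10^-4 m
6.194×10^-4 m × (1 in / 0.02540 m) = 0.02439 in

0.0244 in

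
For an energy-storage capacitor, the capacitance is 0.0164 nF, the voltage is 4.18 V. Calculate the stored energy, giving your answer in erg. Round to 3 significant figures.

0.00143 erg

Directly: E = ½CV².
C = 0.0164 nF = 1.640×10^-11 F; V = 4.18 V.
E = 1.433×10^-10 J
1.433×10^-10 J × (1 erg / 1.000×10^-7 J) = 0.001433 erg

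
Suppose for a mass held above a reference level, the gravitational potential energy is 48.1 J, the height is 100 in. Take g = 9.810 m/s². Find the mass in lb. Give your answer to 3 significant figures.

Solving PE = m·g·h for m: m = PE/(g·h).
PE = 48.1 J; h = 100 in = 2.540 m; g = 9.810 m/s².
m = 1.930 kg
1.930 kg × (1 lb / 0.4536 kg) = 4.256 lb

4.26 lb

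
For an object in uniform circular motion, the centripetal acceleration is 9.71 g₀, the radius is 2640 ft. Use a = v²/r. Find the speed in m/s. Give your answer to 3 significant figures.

277 m/s

Rearranging a = v²/r for v: v = √(a·r).
a = 9.71 g₀ = 95.22 m/s²; r = 2640 ft = 804.7 m.
v = 276.8 m/s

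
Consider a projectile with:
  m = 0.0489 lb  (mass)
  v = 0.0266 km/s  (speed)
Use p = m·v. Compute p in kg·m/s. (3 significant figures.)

Directly: p = mv.
m = 0.0489 lb = 0.02218 kg; v = 0.0266 km/s = 26.60 m/s.
p = 0.5900 kg·m/s  (the unit combination reduces to kg·m/s = kg·m/s)

0.590 kg·m/s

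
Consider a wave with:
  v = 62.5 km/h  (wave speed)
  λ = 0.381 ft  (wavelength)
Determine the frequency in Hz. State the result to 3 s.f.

Solving v = f·λ for f: f = v/λ.
v = 62.5 km/h = 17.36 m/s; λ = 0.381 ft = 0.1161 m.
f = 149.5 Hz

149 Hz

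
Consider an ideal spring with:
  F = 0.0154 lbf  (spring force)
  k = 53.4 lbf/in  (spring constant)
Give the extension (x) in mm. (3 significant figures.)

0.00733 mm

Rearranging F = k·x for x: x = F/k.
F = 0.0154 lbf = 0.06850 N; k = 53.4 lbf/in = 9352 N/m.
x = 7.325×10^-6 m
7.325×10^-6 m × (1 mm / 0.001000 m) = 0.007325 mm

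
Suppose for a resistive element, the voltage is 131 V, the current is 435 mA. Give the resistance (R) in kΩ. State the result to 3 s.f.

From Ohm's law: R = V/I.
V = 131 V; I = 435 mA = 0.4350 A.
R = 301.1 Ω
301.1 Ω × (1 kΩ / 1000 Ω) = 0.3011 kΩ

0.301 kΩ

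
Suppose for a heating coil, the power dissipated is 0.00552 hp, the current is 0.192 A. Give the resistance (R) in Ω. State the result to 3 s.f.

Rearranging P = I²R for R: R = P/I².
P = 0.00552 hp = 4.116 W; I = 0.192 A.
R = 111.7 Ω

112 Ω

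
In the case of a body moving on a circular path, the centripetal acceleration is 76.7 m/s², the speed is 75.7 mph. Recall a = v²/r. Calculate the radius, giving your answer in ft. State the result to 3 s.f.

49.0 ft

Solving a = v²/r for r: r = v²/a.
a = 76.7 m/s²; v = 75.7 mph = 33.84 m/s.
r = 14.93 m
14.93 m × (1 ft / 0.3048 m) = 48.99 ft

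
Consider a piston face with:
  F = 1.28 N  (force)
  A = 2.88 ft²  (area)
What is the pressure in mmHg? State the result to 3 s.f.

P is given directly by: P = F/A.
F = 1.28 N; A = 2.88 ft² = 0.2676 m².
P = 4.784 Pa
4.784 Pa × (1 mmHg / 133.3 Pa) = 0.03588 mmHg

0.0359 mmHg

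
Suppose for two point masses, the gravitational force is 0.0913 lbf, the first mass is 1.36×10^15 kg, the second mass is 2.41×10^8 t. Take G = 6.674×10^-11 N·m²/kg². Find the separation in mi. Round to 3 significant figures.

1.44×10^5 mi

From Newton's law of gravitation: r = √(G·m₁m₂/F).
F = 0.0913 lbf = 0.4061 N; m₁ = 1.36×10^15 kg; m₂ = 2.41×10^8 t = 2.410×10^11 kg; G = 6.674×10^-11 N·m²/kg².
r = 2.321×10^8 m
2.321×10^8 m × (1 mi / 1609 m) = 1.442×10^5 mi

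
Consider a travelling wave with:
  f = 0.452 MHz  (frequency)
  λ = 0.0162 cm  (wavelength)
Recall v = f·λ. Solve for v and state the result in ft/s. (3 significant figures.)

240 ft/s

v is given directly by: v = fλ.
f = 0.452 MHz = 4.520×10^5 Hz; λ = 0.0162 cm = 1.620×10^-4 m.
v = 73.22 m/s
73.22 m/s × (1 ft/s / 0.3048 m/s) = 240.2 ft/s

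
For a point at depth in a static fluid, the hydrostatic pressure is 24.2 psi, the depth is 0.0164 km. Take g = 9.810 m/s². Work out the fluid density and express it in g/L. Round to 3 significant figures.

Rearranging: ρ = P/(g·h).
P = 24.2 psi = 1.669×10^5 Pa; h = 0.0164 km = 16.40 m; g = 9.810 m/s².
ρ = 1037 kg/m³
Since 1 g/L = 1 kg/m³, 1037 g/L.

1040 g/L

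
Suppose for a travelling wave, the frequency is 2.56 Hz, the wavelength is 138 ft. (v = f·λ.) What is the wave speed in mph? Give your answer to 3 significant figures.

v is given directly by: v = fλ.
f = 2.56 Hz; λ = 138 ft = 42.06 m.
v = 107.7 m/s
107.7 m/s × (1 mph / 0.4470 m/s) = 240.9 mph

241 mph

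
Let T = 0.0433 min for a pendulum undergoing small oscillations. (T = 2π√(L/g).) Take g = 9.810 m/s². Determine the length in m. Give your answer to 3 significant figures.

Solving T = 2π√(L/g) for L: L = g·(T/2π)².
T = 0.0433 min = 2.598 s; g = 9.810 m/s².
L = 1.677 m

1.68 m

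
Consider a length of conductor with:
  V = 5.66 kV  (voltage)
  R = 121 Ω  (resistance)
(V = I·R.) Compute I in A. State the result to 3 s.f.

46.8 A

Rearranging: I = V/R.
V = 5.66 kV = 5660 V; R = 121 Ω.
I = 46.78 A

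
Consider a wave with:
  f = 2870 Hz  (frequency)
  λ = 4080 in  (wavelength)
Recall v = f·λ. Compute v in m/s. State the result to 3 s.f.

2.97×10^5 m/s

v is given directly by: v = fλ.
f = 2870 Hz; λ = 4080 in = 103.6 m.
v = 2.974×10^5 m/s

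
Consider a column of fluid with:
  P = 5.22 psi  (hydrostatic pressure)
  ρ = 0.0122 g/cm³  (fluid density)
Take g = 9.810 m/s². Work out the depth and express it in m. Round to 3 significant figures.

Rearranging: h = P/(ρ·g).
P = 5.22 psi = 35991 Pa; ρ = 0.0122 g/cm³ = 12.20 kg/m³; g = 9.810 m/s².
h = 300.7 m

301 m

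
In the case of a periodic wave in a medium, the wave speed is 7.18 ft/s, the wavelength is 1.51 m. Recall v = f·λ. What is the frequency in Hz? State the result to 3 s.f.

1.45 Hz

Rearranging v = f·λ for f: f = v/λ.
v = 7.18 ft/s = 2.188 m/s; λ = 1.51 m.
f = 1.449 Hz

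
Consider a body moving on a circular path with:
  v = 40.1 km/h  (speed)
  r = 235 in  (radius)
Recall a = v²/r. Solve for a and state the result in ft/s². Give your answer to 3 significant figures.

a is given directly by: a = v²/r.
v = 40.1 km/h = 11.14 m/s; r = 235 in = 5.969 m.
a = 20.79 m/s²
20.79 m/s² × (1 ft/s² / 0.3048 m/s²) = 68.20 ft/s²

68.2 ft/s²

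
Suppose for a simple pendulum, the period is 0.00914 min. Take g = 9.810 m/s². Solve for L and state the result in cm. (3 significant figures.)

7.47 cm

Rearranging T = 2π√(L/g) for L: L = g·(T/2π)².
T = 0.00914 min = 0.5484 s; g = 9.810 m/s².
L = 0.07473 m
0.07473 m × (1 cm / 0.01000 m) = 7.473 cm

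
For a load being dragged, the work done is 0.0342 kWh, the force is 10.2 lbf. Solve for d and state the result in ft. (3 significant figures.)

8900 ft

Rearranging W = F·d for d: d = W/F.
W = 0.0342 kWh = 1.231×10^5 J; F = 10.2 lbf = 45.37 N.
d = 2714 m
2714 m × (1 ft / 0.3048 m) = 8903 ft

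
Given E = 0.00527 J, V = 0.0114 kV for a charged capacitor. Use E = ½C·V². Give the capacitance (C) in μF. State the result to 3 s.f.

81.1 μF

Rearranging: C = 2E/V².
E = 0.00527 J; V = 0.0114 kV = 11.40 V.
C = 8.110×10^-5 F
8.110×10^-5 F × (1 μF / 1.000×10^-6 F) = 81.10 μF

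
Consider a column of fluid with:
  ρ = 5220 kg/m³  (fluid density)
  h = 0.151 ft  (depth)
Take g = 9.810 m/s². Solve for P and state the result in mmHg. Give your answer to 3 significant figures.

Directly: P = ρgh.
ρ = 5220 kg/m³; h = 0.151 ft = 0.04602 m; g = 9.810 m/s².
P = 2357 Pa
2357 Pa × (1 mmHg / 133.3 Pa) = 17.68 mmHg

17.7 mmHg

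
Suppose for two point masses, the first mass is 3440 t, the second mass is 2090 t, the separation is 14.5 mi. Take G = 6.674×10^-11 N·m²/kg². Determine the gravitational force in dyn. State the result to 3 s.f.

From Newton's law of gravitation: F = Gm₁m₂/r².
m₁ = 3440 t = 3.440×10^6 kg; m₂ = 2090 t = 2.090×10^6 kg; r = 14.5 mi = 23335 m; G = 6.674×10^-11 N·m²/kg².
F = 8.812×10^-7 N
8.812×10^-7 N × (1 dyn / 1.000×10^-5 N) = 0.08812 dyn

0.0881 dyn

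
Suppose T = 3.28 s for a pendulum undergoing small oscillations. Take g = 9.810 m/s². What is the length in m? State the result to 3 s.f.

Solving T = 2π√(L/g) for L: L = g·(T/2π)².
T = 3.28 s; g = 9.810 m/s².
L = 2.673 m

2.67 m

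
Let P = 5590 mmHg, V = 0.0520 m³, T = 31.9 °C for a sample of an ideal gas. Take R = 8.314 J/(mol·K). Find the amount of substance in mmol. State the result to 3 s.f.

Rearranging PV = nRT for n: n = PV/(RT).
P = 5590 mmHg = 7.453×10^5 Pa; V = 0.0520 m³; T = 31.9 °C = 305.0 K; R = 8.314 J/(mol·K).
n = 15.28 mol
15.28 mol × (1 mmol / 0.001000 mol) = 15280 mmol

15300 mmol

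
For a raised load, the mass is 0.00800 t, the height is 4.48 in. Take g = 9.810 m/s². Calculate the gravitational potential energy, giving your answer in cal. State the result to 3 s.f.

Directly: PE = mgh.
m = 0.00800 t = 8.000 kg; h = 4.48 in = 0.1138 m; g = 9.810 m/s².
PE = 8.930 J  (the unit combination reduces to kg·m²/s² = J)
8.930 J × (1 cal / 4.184 J) = 2.134 cal

2.13 cal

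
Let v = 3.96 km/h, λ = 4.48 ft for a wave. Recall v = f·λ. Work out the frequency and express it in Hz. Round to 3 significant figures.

0.806 Hz

Rearranging: f = v/λ.
v = 3.96 km/h = 1.100 m/s; λ = 4.48 ft = 1.366 m.
f = 0.8056 Hz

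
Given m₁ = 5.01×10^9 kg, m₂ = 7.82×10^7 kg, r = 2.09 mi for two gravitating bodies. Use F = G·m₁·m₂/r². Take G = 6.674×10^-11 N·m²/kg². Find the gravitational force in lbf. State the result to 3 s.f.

From Newton's law of gravitation: F = Gm₁m₂/r².
m₁ = 5.01×10^9 kg; m₂ = 7.82×10^7 kg; r = 2.09 mi = 3364 m; G = 6.674×10^-11 N·m²/kg².
F = 2.311 N
2.311 N × (1 lbf / 4.448 N) = 0.5196 lbf

0.520 lbf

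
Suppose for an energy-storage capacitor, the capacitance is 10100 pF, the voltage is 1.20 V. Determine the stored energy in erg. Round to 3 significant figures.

0.0727 erg

Directly: E = ½CV².
C = 10100 pF = 1.010×10^-8 F; V = 1.20 V.
E = 7.272×10^-9 J
7.272×10^-9 J × (1 erg / 1.000×10^-7 J) = 0.07272 erg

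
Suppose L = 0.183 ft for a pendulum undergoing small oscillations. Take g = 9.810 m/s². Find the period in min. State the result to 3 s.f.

0.00790 min

T is given directly by: T = 2π√(L/g).
L = 0.183 ft = 0.05578 m; g = 9.810 m/s².
T = 0.4738 s
0.4738 s × (1 min / 60.00 s) = 0.007896 min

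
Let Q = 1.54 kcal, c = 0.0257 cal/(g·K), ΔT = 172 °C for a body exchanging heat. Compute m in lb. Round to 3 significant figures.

Rearranging Q = m·c·ΔT for m: m = Q/(c·ΔT).
Q = 1.54 kcal = 6443 J; c = 0.0257 cal/(g·K) = 107.5 J/(kg·K); ΔT = 172 °C = 172.0 K.
m = 0.3484 kg
0.3484 kg × (1 lb / 0.4536 kg) = 0.7681 lb

0.768 lb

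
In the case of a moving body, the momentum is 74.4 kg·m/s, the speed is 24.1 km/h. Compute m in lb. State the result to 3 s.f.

24.5 lb

Rearranging: m = p/v.
p = 74.4 kg·m/s; v = 24.1 km/h = 6.694 m/s.
m = 11.11 kg
11.11 kg × (1 lb / 0.4536 kg) = 24.50 lb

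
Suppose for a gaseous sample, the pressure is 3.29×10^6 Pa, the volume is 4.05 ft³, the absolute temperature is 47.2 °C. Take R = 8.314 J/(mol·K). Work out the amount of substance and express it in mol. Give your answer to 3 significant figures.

142 mol

From the ideal-gas law: n = PV/(RT).
P = 3.29×10^6 Pa; V = 4.05 ft³ = 0.1147 m³; T = 47.2 °C = 320.3 K; R = 8.314 J/(mol·K).
n = 141.7 mol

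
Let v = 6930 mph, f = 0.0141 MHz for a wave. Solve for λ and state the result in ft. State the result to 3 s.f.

0.721 ft

Rearranging: λ = v/f.
v = 6930 mph = 3098 m/s; f = 0.0141 MHz = 14100 Hz.
λ = 0.2197 m
0.2197 m × (1 ft / 0.3048 m) = 0.7209 ft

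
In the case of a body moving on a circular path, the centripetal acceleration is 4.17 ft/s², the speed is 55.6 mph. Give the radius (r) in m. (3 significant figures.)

486 m

Solving a = v²/r for r: r = v²/a.
a = 4.17 ft/s² = 1.271 m/s²; v = 55.6 mph = 24.86 m/s.
r = 486.1 m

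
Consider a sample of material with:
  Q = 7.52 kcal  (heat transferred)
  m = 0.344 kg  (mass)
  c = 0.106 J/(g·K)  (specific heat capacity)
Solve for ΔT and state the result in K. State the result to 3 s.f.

863 K

Solving Q = m·c·ΔT for ΔT: ΔT = Q/(m·c).
Q = 7.52 kcal = 31464 J; m = 0.344 kg; c = 0.106 J/(g·K) = 106.0 J/(kg·K).
ΔT = 862.9 K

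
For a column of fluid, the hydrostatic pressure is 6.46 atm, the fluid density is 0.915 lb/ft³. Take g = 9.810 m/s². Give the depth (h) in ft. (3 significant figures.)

14900 ft

Rearranging: h = P/(ρ·g).
P = 6.46 atm = 6.546×10^5 Pa; ρ = 0.915 lb/ft³ = 14.66 kg/m³; g = 9.810 m/s².
h = 4552 m
4552 m × (1 ft / 0.3048 m) = 14936 ft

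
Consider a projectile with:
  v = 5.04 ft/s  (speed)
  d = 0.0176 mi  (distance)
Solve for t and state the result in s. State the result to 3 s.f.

18.4 s

Rearranging: t = d/v.
v = 5.04 ft/s = 1.536 m/s; d = 0.0176 mi = 28.32 m.
t = 18.44 s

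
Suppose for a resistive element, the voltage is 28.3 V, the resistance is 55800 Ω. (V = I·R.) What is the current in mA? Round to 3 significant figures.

Rearranging: I = V/R.
V = 28.3 V; R = 55800 Ω.
I = 5.072×10^-4 A
5.072×10^-4 A × (1 mA / 0.001000 A) = 0.5072 mA

0.507 mA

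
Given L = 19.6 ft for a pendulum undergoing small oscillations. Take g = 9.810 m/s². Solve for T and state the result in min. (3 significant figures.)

T is given directly by: T = 2π√(L/g).
L = 19.6 ft = 5.974 m; g = 9.810 m/s².
T = 4.903 s
4.903 s × (1 min / 60.00 s) = 0.08172 min

0.0817 min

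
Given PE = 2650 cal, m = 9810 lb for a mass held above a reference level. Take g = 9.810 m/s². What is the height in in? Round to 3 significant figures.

10.0 in

Rearranging PE = m·g·h for h: h = PE/(m·g).
PE = 2650 cal = 11088 J; m = 9810 lb = 4450 kg; g = 9.810 m/s².
h = 0.2540 m
0.2540 m × (1 in / 0.02540 m) = 10.00 in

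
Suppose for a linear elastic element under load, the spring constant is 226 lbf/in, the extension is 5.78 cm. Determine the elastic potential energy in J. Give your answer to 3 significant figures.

Directly: U = ½kx².
k = 226 lbf/in = 39579 N/m; x = 5.78 cm = 0.05780 m.
U = 66.11 J

66.1 J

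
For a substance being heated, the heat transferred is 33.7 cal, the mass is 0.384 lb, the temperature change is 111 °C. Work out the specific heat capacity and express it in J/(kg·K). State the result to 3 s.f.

7.29 J/(kg·K)

Rearranging Q = m·c·ΔT for c: c = Q/(m·ΔT).
Q = 33.7 cal = 141.0 J; m = 0.384 lb = 0.1742 kg; ΔT = 111 °C = 111.0 K.
c = 7.293 J/(kg·K)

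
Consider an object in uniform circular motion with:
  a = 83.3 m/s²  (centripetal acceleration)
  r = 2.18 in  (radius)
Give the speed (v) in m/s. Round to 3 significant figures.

Rearranging: v = √(a·r).
a = 83.3 m/s²; r = 2.18 in = 0.05537 m.
v = 2.148 m/s

2.15 m/s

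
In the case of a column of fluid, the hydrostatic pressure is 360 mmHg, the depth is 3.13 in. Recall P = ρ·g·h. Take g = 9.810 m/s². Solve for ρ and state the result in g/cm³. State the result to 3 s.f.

61.5 g/cm³

Rearranging: ρ = P/(g·h).
P = 360 mmHg = 47996 Pa; h = 3.13 in = 0.07950 m; g = 9.810 m/s².
ρ = 61540 kg/m³
61540 kg/m³ × (1 g/cm³ / 1000 kg/m³) = 61.54 g/cm³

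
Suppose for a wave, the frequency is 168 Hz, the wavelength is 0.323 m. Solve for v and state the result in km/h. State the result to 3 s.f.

v is given directly by: v = fλ.
f = 168 Hz; λ = 0.323 m.
v = 54.26 m/s
54.26 m/s × (1 km/h / 0.2778 m/s) = 195.4 km/h

195 km/h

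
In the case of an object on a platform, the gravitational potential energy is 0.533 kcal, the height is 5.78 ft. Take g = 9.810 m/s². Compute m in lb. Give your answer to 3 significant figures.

284 lb

Rearranging PE = m·g·h for m: m = PE/(g·h).
PE = 0.533 kcal = 2230 J; h = 5.78 ft = 1.762 m; g = 9.810 m/s².
m = 129.0 kg
129.0 kg × (1 lb / 0.4536 kg) = 284.5 lb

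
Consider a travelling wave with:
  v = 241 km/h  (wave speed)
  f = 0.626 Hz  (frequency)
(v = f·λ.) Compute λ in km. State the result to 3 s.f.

0.107 km

Rearranging v = f·λ for λ: λ = v/f.
v = 241 km/h = 66.94 m/s; f = 0.626 Hz.
λ = 106.9 m
106.9 m × (1 km / 1000 m) = 0.1069 km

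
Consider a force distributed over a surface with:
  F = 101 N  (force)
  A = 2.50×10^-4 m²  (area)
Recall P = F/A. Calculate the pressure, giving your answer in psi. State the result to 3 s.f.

P is given directly by: P = F/A.
F = 101 N; A = 2.50×10^-4 m².
P = 4.040×10^5 Pa  (the unit combination reduces to kg/(m·s²) = Pa)
4.040×10^5 Pa × (1 psi / 6895 Pa) = 58.60 psi

58.6 psi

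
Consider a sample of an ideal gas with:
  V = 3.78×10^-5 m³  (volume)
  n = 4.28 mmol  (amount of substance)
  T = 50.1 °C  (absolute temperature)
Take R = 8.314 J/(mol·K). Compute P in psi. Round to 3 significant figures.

From the ideal-gas law: P = nRT/V.
V = 3.78×10^-5 m³; n = 4.28 mmol = 0.004280 mol; T = 50.1 °C = 323.2 K; R = 8.314 J/(mol·K).
P = 3.043×10^5 Pa
3.043×10^5 Pa × (1 psi / 6895 Pa) = 44.13 psi

44.1 psi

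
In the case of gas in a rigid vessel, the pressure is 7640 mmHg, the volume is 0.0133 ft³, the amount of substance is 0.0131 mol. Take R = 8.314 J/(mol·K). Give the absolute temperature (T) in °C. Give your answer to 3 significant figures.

From the ideal-gas law: T = PV/(nR).
P = 7640 mmHg = 1.019×10^6 Pa; V = 0.0133 ft³ = 3.766×10^-4 m³; n = 0.0131 mol; R = 8.314 J/(mol·K).
T = 3522 K
3522 K − 273.15 = 3249 °C

3250 °C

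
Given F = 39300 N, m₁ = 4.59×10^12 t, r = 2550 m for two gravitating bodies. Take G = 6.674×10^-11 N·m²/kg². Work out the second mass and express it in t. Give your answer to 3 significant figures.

Solving F = G·m₁·m₂/r² for m₂: m₂ = F·r²/(G·m₁).
F = 39300 N; m₁ = 4.59×10^12 t = 4.590×10^15 kg; r = 2550 m; G = 6.674×10^-11 N·m²/kg².
m₂ = 8.342×10^5 kg
8.342×10^5 kg × (1 t / 1000 kg) = 834.2 t

834 t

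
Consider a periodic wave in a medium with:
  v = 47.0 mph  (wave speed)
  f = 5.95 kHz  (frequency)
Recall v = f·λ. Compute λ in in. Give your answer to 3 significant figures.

Solving v = f·λ for λ: λ = v/f.
v = 47.0 mph = 21.01 m/s; f = 5.95 kHz = 5950 Hz.
λ = 0.003531 m
0.003531 m × (1 in / 0.02540 m) = 0.1390 in

0.139 in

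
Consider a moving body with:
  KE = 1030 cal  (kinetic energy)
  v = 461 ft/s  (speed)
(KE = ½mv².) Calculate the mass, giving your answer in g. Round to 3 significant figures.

437 g

Rearranging KE = ½mv² for m: m = 2·KE/v².
KE = 1030 cal = 4310 J; v = 461 ft/s = 140.5 m/s.
m = 0.4365 kg
0.4365 kg × (1 g / 0.001000 kg) = 436.5 g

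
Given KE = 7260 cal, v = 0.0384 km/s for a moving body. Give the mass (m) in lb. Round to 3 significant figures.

90.8 lb

Rearranging KE = ½mv² for m: m = 2·KE/v².
KE = 7260 cal = 30376 J; v = 0.0384 km/s = 38.40 m/s.
m = 41.20 kg
41.20 kg × (1 lb / 0.4536 kg) = 90.83 lb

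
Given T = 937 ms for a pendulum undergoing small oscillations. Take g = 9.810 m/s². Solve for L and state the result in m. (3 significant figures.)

Solving T = 2π√(L/g) for L: L = g·(T/2π)².
T = 937 ms = 0.9370 s; g = 9.810 m/s².
L = 0.2182 m

0.218 m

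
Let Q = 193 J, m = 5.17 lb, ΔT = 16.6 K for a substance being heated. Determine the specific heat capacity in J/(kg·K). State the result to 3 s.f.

4.96 J/(kg·K)

Rearranging Q = m·c·ΔT for c: c = Q/(m·ΔT).
Q = 193 J; m = 5.17 lb = 2.345 kg; ΔT = 16.6 K.
c = 4.958 J/(kg·K)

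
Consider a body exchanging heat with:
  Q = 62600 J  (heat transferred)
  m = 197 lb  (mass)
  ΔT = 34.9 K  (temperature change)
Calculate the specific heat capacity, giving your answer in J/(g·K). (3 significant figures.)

Rearranging Q = m·c·ΔT for c: c = Q/(m·ΔT).
Q = 62600 J; m = 197 lb = 89.36 kg; ΔT = 34.9 K.
c = 20.07 J/(kg·K)
20.07 J/(kg·K) × (1 J/(g·K) / 1000 J/(kg·K)) = 0.02007 J/(g·K)

0.0201 J/(g·K)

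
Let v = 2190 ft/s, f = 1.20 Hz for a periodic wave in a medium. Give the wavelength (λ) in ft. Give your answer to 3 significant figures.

1830 ft

Rearranging: λ = v/f.
v = 2190 ft/s = 667.5 m/s; f = 1.20 Hz.
λ = 556.3 m
556.3 m × (1 ft / 0.3048 m) = 1825 ft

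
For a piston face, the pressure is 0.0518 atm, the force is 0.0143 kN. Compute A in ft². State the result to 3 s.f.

Rearranging: A = F/P.
P = 0.0518 atm = 5249 Pa; F = 0.0143 kN = 14.30 N.
A = 0.002725 m²
0.002725 m² × (1 ft² / 0.09290 m²) = 0.02933 ft²

0.0293 ft²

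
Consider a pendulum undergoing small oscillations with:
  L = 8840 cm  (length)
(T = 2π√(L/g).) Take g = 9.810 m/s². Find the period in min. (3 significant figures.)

0.314 min

Directly: T = 2π√(L/g).
L = 8840 cm = 88.40 m; g = 9.810 m/s².
T = 18.86 s
18.86 s × (1 min / 60.00 s) = 0.3144 min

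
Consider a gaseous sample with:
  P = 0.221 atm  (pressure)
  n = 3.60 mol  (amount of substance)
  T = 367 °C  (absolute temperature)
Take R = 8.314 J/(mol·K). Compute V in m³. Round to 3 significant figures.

Solving PV = nRT for V: V = nRT/P.
P = 0.221 atm = 22393 Pa; n = 3.60 mol; T = 367 °C = 640.1 K; R = 8.314 J/(mol·K).
V = 0.8556 m³

0.856 m³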